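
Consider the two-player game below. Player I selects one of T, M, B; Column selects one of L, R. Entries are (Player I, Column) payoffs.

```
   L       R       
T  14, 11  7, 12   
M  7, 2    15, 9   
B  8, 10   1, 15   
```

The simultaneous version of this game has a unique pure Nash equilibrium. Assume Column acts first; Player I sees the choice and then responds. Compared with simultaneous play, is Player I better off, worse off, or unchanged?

Solve by backward induction (Column leads).
- L → Player I plays T (best of 14, 7, 8); Column gets 11.
- R → Player I plays M (best of 7, 15, 1); Column gets 9.
Maximizing over 11, 9, Column chooses L. Subgame-perfect outcome: (T, L) with payoffs (14, 11).
Now find the simultaneous Nash equilibrium.
Player I's best replies: L→T; R→M.
Column's best replies: T→R; M→R; B→R.
The unique mutual best reply is (M, R), giving (15, 9).
Player I earns 14 sequentially versus 15 at the Nash outcome: worse off.

worse off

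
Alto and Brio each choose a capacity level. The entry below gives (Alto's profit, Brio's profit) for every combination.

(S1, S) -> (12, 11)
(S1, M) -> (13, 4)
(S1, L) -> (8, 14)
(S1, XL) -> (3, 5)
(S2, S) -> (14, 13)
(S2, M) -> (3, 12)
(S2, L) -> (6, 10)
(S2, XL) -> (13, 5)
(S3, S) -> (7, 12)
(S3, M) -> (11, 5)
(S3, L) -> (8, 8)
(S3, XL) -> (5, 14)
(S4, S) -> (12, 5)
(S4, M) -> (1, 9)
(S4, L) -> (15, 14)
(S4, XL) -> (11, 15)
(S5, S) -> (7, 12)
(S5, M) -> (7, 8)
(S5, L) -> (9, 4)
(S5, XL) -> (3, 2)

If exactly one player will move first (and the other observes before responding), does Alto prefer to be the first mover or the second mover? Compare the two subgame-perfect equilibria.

If Alto leads: Brio's best replies are S1→L, S2→S, S3→XL, S4→XL, S5→S; Alto's induced payoffs 8, 14, 5, 11, 7; outcome (S2, S), payoffs (14, 13).
If Brio leads: Alto's best replies are S→S2, M→S1, L→S4, XL→S2; Brio's induced payoffs 13, 4, 14, 5; outcome (S4, L), payoffs (15, 14).
Alto gets 14 moving first and 15 moving second, so Alto prefers to move second.

second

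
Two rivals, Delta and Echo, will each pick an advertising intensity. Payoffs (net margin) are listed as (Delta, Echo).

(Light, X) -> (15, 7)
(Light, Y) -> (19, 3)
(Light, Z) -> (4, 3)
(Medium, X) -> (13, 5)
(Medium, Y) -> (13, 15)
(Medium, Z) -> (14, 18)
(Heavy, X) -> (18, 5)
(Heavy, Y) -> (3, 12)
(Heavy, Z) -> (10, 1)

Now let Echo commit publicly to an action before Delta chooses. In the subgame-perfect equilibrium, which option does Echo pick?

Delta best-responds to each possible Echo move:
- X: Delta compares 15, 13, 18 and picks Heavy; Echo would get 5.
- Y: Delta compares 19, 13, 3 and picks Light; Echo would get 3.
- Z: Delta compares 4, 14, 10 and picks Medium; Echo would get 18.
Maximizing over 5, 3, 18, Echo chooses Z. Subgame-perfect outcome: (Medium, Z) with payoffs (14, 18).

Z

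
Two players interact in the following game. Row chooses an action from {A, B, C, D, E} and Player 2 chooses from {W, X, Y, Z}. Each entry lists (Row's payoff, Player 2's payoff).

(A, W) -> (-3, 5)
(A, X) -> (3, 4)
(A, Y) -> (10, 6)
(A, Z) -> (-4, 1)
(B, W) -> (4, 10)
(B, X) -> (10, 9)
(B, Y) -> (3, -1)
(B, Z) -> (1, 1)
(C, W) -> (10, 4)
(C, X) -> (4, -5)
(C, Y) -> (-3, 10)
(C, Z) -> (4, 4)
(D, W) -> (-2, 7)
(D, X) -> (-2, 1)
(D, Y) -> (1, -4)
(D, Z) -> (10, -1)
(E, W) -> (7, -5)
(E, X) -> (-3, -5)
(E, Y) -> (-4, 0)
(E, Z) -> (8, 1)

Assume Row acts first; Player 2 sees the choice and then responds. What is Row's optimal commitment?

A

Player 2 best-responds to each possible Row move:
- A → Player 2 plays Y (best of 5, 4, 6, 1); Row gets 10.
- B → Player 2 plays W (best of 10, 9, -1, 1); Row gets 4.
- C → Player 2 plays Y (best of 4, -5, 10, 4); Row gets -3.
- D → Player 2 plays W (best of 7, 1, -4, -1); Row gets -2.
- E → Player 2 plays Z (best of -5, -5, 0, 1); Row gets 8.
Maximizing over 10, 4, -3, -2, 8, Row chooses A. Subgame-perfect outcome: (A, Y) with payoffs (10, 6).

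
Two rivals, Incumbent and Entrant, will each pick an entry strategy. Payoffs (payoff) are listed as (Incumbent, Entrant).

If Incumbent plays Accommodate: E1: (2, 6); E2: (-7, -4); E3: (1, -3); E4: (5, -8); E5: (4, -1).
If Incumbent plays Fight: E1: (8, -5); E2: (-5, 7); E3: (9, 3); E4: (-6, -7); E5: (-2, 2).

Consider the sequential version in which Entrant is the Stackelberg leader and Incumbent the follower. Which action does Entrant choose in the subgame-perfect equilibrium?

Backward induction with Entrant moving first.
- E1: BR = Fight, leader payoff -5.
- E2: BR = Fight, leader payoff 7.
- E3: BR = Fight, leader payoff 3.
- E4: BR = Accommodate, leader payoff -8.
- E5: BR = Accommodate, leader payoff -1.
Entrant's induced payoffs are -5, 7, 3, -8, -1, so Entrant commits to E2. Subgame-perfect outcome: (Fight, E2) with payoffs (-5, 7).

E2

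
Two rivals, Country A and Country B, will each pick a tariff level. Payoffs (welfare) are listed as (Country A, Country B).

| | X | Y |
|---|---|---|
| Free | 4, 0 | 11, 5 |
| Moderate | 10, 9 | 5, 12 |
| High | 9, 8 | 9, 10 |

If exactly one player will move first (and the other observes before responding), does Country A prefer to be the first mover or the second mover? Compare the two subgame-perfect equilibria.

If Country A leads: Country B's best replies are Free→Y, Moderate→Y, High→Y; Country A's induced payoffs 11, 5, 9; outcome (Free, Y), payoffs (11, 5).
If Country B leads: Country A's best replies are X→Moderate, Y→Free; Country B's induced payoffs 9, 5; outcome (Moderate, X), payoffs (10, 9).
Country A gets 11 moving first and 10 moving second, so Country A prefers to move first.

first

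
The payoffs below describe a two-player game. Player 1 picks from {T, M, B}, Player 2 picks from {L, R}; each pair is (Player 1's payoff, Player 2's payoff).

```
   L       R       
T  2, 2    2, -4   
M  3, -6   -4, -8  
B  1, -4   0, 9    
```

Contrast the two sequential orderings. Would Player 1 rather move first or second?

first

If Player 1 leads: Player 2's best replies are T→L, M→L, B→R; Player 1's induced payoffs 2, 3, 0; outcome (M, L), payoffs (3, -6).
If Player 2 leads: Player 1's best replies are L→M, R→T; Player 2's induced payoffs -6, -4; outcome (T, R), payoffs (2, -4).
Player 1 gets 3 moving first and 2 moving second, so Player 1 prefers to move first.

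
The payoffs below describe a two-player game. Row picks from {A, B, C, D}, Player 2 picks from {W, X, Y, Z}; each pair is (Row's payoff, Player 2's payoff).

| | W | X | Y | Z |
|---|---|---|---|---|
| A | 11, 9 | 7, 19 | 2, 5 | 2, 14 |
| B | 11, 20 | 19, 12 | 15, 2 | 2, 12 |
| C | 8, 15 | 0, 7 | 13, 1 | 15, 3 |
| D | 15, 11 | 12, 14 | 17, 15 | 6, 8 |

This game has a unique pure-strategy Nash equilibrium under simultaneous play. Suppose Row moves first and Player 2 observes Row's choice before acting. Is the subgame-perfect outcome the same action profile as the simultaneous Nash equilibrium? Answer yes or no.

Solve by backward induction (Row leads).
- A: Player 2 compares 9, 19, 5, 14 and picks X; Row would get 7.
- B: Player 2 compares 20, 12, 2, 12 and picks W; Row would get 11.
- C: Player 2 compares 15, 7, 1, 3 and picks W; Row would get 8.
- D: Player 2 compares 11, 14, 15, 8 and picks Y; Row would get 17.
Among 7, 11, 8, 17, the best is 17 at D. Subgame-perfect outcome: (D, Y) with payoffs (17, 15).
For the simultaneous game, intersect best replies.
Row's best replies: W→D; X→B; Y→D; Z→C.
Player 2's best replies: A→X; B→W; C→W; D→Y.
Only (D, Y) has each player best-responding; Nash payoffs (17, 15).
Sequential outcome (D, Y) coincides with the Nash profile (D, Y).

yes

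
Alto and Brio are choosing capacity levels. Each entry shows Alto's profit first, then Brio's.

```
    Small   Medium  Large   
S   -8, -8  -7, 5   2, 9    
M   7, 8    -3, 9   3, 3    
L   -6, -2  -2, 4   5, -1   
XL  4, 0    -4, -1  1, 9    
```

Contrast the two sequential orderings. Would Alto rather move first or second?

second

If Alto leads: Brio's best replies are S→Large, M→Medium, L→Medium, XL→Large; Alto's induced payoffs 2, -3, -2, 1; outcome (S, Large), payoffs (2, 9).
If Brio leads: Alto's best replies are Small→M, Medium→L, Large→L; Brio's induced payoffs 8, 4, -1; outcome (M, Small), payoffs (7, 8).
Alto gets 2 moving first and 7 moving second, so Alto prefers to move second.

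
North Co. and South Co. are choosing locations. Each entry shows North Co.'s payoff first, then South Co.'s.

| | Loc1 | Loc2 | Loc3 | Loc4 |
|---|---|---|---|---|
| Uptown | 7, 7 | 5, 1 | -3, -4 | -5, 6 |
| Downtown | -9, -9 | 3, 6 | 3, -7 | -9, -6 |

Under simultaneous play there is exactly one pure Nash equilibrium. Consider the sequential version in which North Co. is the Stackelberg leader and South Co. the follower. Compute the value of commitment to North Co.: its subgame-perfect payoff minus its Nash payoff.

0

Solve by backward induction (North Co. leads).
- Uptown → South Co. plays Loc1 (best of 7, 1, -4, 6); North Co. gets 7.
- Downtown → South Co. plays Loc2 (best of -9, 6, -7, -6); North Co. gets 3.
North Co.'s induced payoffs are 7, 3, so North Co. commits to Uptown. Subgame-perfect outcome: (Uptown, Loc1) with payoffs (7, 7).
For the simultaneous game, intersect best replies.
North Co.'s best replies: Loc1→Uptown; Loc2→Uptown; Loc3→Downtown; Loc4→Uptown.
South Co.'s best replies: Uptown→Loc1; Downtown→Loc2.
The unique mutual best reply is (Uptown, Loc1), giving (7, 7).
North Co.'s commitment gain: 7 − 7 = 0.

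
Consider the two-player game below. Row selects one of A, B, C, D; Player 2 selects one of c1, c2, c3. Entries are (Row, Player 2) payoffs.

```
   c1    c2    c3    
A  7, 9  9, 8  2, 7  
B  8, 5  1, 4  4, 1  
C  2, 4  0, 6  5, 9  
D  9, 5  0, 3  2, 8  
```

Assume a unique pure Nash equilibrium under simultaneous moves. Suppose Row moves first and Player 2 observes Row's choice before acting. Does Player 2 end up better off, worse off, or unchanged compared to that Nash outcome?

worse off

Player 2 best-responds to each possible Row move:
- A → Player 2 plays c1 (best of 9, 8, 7); Row gets 7.
- B → Player 2 plays c1 (best of 5, 4, 1); Row gets 8.
- C → Player 2 plays c3 (best of 4, 6, 9); Row gets 5.
- D → Player 2 plays c3 (best of 5, 3, 8); Row gets 2.
Maximizing over 7, 8, 5, 2, Row chooses B. Subgame-perfect outcome: (B, c1) with payoffs (8, 5).
For the simultaneous game, intersect best replies.
Row's best replies: c1→D; c2→A; c3→C.
Player 2's best replies: A→c1; B→c1; C→c3; D→c3.
The unique mutual best reply is (C, c3), giving (5, 9).
Player 2 earns 5 sequentially versus 9 at the Nash outcome: worse off.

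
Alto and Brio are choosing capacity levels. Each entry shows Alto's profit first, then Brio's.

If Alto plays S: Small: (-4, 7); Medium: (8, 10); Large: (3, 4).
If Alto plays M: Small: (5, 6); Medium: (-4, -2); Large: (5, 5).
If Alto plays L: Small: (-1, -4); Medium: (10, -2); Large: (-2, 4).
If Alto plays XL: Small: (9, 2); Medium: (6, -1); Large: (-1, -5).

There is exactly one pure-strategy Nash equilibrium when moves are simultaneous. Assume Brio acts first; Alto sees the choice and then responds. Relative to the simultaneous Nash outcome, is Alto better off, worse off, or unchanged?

Solve by backward induction (Brio leads).
- Small → Alto plays XL (best of -4, 5, -1, 9); Brio gets 2.
- Medium → Alto plays L (best of 8, -4, 10, 6); Brio gets -2.
- Large → Alto plays M (best of 3, 5, -2, -1); Brio gets 5.
Brio's induced payoffs are 2, -2, 5, so Brio commits to Large. Subgame-perfect outcome: (M, Large) with payoffs (5, 5).
Now find the simultaneous Nash equilibrium.
Alto's best replies: Small→XL; Medium→L; Large→M.
Brio's best replies: S→Medium; M→Small; L→Large; XL→Small.
Only (XL, Small) has each player best-responding; Nash payoffs (9, 2).
Alto earns 5 sequentially versus 9 at the Nash outcome: worse off.

worse off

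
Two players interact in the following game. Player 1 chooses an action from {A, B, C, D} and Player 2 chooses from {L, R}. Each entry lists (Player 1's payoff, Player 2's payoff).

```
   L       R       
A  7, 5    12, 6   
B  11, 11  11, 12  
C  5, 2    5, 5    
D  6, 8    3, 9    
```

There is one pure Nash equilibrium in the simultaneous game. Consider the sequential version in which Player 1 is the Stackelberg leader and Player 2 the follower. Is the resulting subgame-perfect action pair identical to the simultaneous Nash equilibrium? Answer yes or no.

Player 2 best-responds to each possible Player 1 move:
- A: Player 2 compares 5, 6 and picks R; Player 1 would get 12.
- B: Player 2 compares 11, 12 and picks R; Player 1 would get 11.
- C: Player 2 compares 2, 5 and picks R; Player 1 would get 5.
- D: Player 2 compares 8, 9 and picks R; Player 1 would get 3.
Maximizing over 12, 11, 5, 3, Player 1 chooses A. Subgame-perfect outcome: (A, R) with payoffs (12, 6).
Now find the simultaneous Nash equilibrium.
Player 1's best replies: L→B; R→A.
Player 2's best replies: A→R; B→R; C→R; D→R.
Only (A, R) has each player best-responding; Nash payoffs (12, 6).
Sequential outcome (A, R) coincides with the Nash profile (A, R).

yes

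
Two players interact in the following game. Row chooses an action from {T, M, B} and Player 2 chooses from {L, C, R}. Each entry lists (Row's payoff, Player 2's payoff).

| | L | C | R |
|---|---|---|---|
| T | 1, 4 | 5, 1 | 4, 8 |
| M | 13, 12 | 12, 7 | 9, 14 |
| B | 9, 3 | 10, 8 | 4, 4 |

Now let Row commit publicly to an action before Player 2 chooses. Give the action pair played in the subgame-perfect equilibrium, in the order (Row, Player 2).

Player 2 best-responds to each possible Row move:
- T: Player 2 compares 4, 1, 8 and picks R; Row would get 4.
- M: Player 2 compares 12, 7, 14 and picks R; Row would get 9.
- B: Player 2 compares 3, 8, 4 and picks C; Row would get 10.
Among 4, 9, 10, the best is 10 at B. Subgame-perfect outcome: (B, C) with payoffs (10, 8).

(B, C)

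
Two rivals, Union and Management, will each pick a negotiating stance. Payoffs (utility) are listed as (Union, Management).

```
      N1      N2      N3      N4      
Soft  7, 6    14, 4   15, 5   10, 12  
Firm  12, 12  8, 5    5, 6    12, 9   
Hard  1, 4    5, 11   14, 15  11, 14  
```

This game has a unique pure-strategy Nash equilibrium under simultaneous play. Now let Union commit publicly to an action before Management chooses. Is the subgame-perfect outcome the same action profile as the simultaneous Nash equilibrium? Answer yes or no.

no

Backward induction with Union moving first.
- Soft → Management plays N4 (best of 6, 4, 5, 12); Union gets 10.
- Firm → Management plays N1 (best of 12, 5, 6, 9); Union gets 12.
- Hard → Management plays N3 (best of 4, 11, 15, 14); Union gets 14.
Maximizing over 10, 12, 14, Union chooses Hard. Subgame-perfect outcome: (Hard, N3) with payoffs (14, 15).
Under simultaneous play:
Union's best replies: N1→Firm; N2→Soft; N3→Soft; N4→Firm.
Management's best replies: Soft→N4; Firm→N1; Hard→N3.
The unique mutual best reply is (Firm, N1), giving (12, 12).
Sequential outcome (Hard, N3) differs from the Nash profile (Firm, N1).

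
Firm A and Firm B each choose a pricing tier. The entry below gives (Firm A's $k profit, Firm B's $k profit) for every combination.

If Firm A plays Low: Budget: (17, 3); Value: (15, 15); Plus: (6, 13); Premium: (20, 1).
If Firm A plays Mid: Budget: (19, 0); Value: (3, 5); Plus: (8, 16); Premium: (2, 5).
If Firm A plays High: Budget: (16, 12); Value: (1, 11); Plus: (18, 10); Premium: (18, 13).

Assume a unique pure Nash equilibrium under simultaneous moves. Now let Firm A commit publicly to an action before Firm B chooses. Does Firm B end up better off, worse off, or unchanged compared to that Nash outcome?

Firm B best-responds to each possible Firm A move:
- Low: BR = Value, leader payoff 15.
- Mid: BR = Plus, leader payoff 8.
- High: BR = Premium, leader payoff 18.
Maximizing over 15, 8, 18, Firm A chooses High. Subgame-perfect outcome: (High, Premium) with payoffs (18, 13).
Now find the simultaneous Nash equilibrium.
Firm A's best replies: Budget→Mid; Value→Low; Plus→High; Premium→Low.
Firm B's best replies: Low→Value; Mid→Plus; High→Premium.
Only (Low, Value) has each player best-responding; Nash payoffs (15, 15).
Firm B earns 13 sequentially versus 15 at the Nash outcome: worse off.

worse off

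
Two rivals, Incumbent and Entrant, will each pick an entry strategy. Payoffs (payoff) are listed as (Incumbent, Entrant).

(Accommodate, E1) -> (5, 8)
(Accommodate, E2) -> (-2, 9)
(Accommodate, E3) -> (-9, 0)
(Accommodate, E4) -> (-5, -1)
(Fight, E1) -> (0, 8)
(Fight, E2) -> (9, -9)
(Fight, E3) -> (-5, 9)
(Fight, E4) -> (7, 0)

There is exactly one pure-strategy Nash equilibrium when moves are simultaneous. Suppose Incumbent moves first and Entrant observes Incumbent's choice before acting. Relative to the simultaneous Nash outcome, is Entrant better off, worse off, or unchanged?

Work backward from Entrant's decision.
- Accommodate: BR = E2, leader payoff -2.
- Fight: BR = E3, leader payoff -5.
Incumbent's induced payoffs are -2, -5, so Incumbent commits to Accommodate. Subgame-perfect outcome: (Accommodate, E2) with payoffs (-2, 9).
Now find the simultaneous Nash equilibrium.
Incumbent's best replies: E1→Accommodate; E2→Fight; E3→Fight; E4→Fight.
Entrant's best replies: Accommodate→E2; Fight→E3.
Only (Fight, E3) has each player best-responding; Nash payoffs (-5, 9).
Entrant earns 9 sequentially versus 9 at the Nash outcome: unchanged.

unchanged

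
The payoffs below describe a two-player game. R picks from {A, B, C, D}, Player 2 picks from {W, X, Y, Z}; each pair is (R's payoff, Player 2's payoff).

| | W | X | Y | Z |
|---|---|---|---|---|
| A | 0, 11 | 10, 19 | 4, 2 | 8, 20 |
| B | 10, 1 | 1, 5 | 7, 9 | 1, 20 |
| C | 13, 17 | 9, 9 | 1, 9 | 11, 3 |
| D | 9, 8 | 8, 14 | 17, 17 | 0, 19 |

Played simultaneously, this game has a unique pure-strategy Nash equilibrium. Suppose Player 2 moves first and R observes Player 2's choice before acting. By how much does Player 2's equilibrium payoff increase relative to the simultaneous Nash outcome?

2

R best-responds to each possible Player 2 move:
- W: BR = C, leader payoff 17.
- X: BR = A, leader payoff 19.
- Y: BR = D, leader payoff 17.
- Z: BR = C, leader payoff 3.
Maximizing over 17, 19, 17, 3, Player 2 chooses X. Subgame-perfect outcome: (A, X) with payoffs (10, 19).
Under simultaneous play:
R's best replies: W→C; X→A; Y→D; Z→C.
Player 2's best replies: A→Z; B→Z; C→W; D→Z.
Only (C, W) has each player best-responding; Nash payoffs (13, 17).
Player 2's commitment gain: 19 − 17 = 2.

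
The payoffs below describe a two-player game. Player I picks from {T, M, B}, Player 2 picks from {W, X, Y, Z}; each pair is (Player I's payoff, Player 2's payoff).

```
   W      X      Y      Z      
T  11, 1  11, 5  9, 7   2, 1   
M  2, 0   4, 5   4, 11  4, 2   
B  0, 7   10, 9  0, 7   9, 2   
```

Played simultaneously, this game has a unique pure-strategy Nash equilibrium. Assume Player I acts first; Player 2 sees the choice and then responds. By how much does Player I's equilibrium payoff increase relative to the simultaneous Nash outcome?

Player 2 best-responds to each possible Player I move:
- T: BR = Y, leader payoff 9.
- M: BR = Y, leader payoff 4.
- B: BR = X, leader payoff 10.
Among 9, 4, 10, the best is 10 at B. Subgame-perfect outcome: (B, X) with payoffs (10, 9).
Now find the simultaneous Nash equilibrium.
Player I's best replies: W→T; X→T; Y→T; Z→B.
Player 2's best replies: T→Y; M→Y; B→X.
The unique mutual best reply is (T, Y), giving (9, 7).
Player I's commitment gain: 10 − 9 = 1.

1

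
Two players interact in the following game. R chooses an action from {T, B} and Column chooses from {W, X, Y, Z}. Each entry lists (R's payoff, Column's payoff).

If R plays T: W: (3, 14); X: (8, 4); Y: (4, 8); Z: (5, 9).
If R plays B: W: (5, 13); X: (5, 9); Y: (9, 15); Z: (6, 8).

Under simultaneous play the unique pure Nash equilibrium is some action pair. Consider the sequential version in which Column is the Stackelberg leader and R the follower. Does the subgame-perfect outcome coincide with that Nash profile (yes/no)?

R best-responds to each possible Column move:
- W → R plays B (best of 3, 5); Column gets 13.
- X → R plays T (best of 8, 5); Column gets 4.
- Y → R plays B (best of 4, 9); Column gets 15.
- Z → R plays B (best of 5, 6); Column gets 8.
Maximizing over 13, 4, 15, 8, Column chooses Y. Subgame-perfect outcome: (B, Y) with payoffs (9, 15).
For the simultaneous game, intersect best replies.
R's best replies: W→B; X→T; Y→B; Z→B.
Column's best replies: T→W; B→Y.
Only (B, Y) has each player best-responding; Nash payoffs (9, 15).
Sequential outcome (B, Y) coincides with the Nash profile (B, Y).

yes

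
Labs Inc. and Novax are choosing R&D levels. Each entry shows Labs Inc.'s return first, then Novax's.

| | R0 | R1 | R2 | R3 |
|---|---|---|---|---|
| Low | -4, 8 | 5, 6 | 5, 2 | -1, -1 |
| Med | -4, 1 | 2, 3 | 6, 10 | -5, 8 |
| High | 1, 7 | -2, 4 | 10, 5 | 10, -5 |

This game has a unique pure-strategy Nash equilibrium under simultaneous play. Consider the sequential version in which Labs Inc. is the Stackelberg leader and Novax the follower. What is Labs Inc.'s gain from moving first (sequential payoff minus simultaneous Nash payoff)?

Work backward from Novax's decision.
- Low: BR = R0, leader payoff -4.
- Med: BR = R2, leader payoff 6.
- High: BR = R0, leader payoff 1.
Maximizing over -4, 6, 1, Labs Inc. chooses Med. Subgame-perfect outcome: (Med, R2) with payoffs (6, 10).
Under simultaneous play:
Labs Inc.'s best replies: R0→High; R1→Low; R2→High; R3→High.
Novax's best replies: Low→R0; Med→R2; High→R0.
Only (High, R0) has each player best-responding; Nash payoffs (1, 7).
Labs Inc.'s commitment gain: 6 − 1 = 5.

5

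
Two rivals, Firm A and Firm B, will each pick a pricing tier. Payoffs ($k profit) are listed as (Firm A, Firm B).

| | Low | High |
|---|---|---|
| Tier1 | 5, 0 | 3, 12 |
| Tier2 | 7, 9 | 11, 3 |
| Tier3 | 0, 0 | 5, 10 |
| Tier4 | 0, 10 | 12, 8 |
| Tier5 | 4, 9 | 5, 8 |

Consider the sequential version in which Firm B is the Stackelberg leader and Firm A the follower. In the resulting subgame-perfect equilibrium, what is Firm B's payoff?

9

Backward induction with Firm B moving first.
- Low: Firm A compares 5, 7, 0, 0, 4 and picks Tier2; Firm B would get 9.
- High: Firm A compares 3, 11, 5, 12, 5 and picks Tier4; Firm B would get 8.
Firm B's induced payoffs are 9, 8, so Firm B commits to Low. Subgame-perfect outcome: (Tier2, Low) with payoffs (7, 9).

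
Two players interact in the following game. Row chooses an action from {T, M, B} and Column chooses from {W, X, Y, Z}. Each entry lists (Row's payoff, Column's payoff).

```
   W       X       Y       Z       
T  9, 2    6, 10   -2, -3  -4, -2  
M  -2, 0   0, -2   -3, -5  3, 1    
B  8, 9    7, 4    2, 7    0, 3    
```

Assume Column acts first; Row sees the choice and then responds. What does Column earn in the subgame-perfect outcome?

Work backward from Row's decision.
- W: Row compares 9, -2, 8 and picks T; Column would get 2.
- X: Row compares 6, 0, 7 and picks B; Column would get 4.
- Y: Row compares -2, -3, 2 and picks B; Column would get 7.
- Z: Row compares -4, 3, 0 and picks M; Column would get 1.
Among 2, 4, 7, 1, the best is 7 at Y. Subgame-perfect outcome: (B, Y) with payoffs (2, 7).

7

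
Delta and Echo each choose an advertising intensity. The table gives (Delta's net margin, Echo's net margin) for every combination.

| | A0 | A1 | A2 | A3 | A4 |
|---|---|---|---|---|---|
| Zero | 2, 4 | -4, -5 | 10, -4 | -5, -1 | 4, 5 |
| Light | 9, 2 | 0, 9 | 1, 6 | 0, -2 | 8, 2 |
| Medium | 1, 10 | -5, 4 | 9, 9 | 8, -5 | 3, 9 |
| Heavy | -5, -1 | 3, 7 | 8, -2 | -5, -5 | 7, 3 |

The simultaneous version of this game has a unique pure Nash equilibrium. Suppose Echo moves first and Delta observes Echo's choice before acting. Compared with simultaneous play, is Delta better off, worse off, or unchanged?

unchanged

Backward induction with Echo moving first.
- A0: BR = Light, leader payoff 2.
- A1: BR = Heavy, leader payoff 7.
- A2: BR = Zero, leader payoff -4.
- A3: BR = Medium, leader payoff -5.
- A4: BR = Light, leader payoff 2.
Among 2, 7, -4, -5, 2, the best is 7 at A1. Subgame-perfect outcome: (Heavy, A1) with payoffs (3, 7).
For the simultaneous game, intersect best replies.
Delta's best replies: A0→Light; A1→Heavy; A2→Zero; A3→Medium; A4→Light.
Echo's best replies: Zero→A4; Light→A1; Medium→A0; Heavy→A1.
Only (Heavy, A1) has each player best-responding; Nash payoffs (3, 7).
Delta earns 3 sequentially versus 3 at the Nash outcome: unchanged.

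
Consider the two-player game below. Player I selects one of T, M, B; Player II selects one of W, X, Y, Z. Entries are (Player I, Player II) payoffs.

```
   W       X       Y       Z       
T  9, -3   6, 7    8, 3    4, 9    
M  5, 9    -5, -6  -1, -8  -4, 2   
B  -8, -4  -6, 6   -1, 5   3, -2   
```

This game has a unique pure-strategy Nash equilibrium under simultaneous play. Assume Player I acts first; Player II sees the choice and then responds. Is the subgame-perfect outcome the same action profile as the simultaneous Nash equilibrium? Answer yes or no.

Backward induction with Player I moving first.
- T → Player II plays Z (best of -3, 7, 3, 9); Player I gets 4.
- M → Player II plays W (best of 9, -6, -8, 2); Player I gets 5.
- B → Player II plays X (best of -4, 6, 5, -2); Player I gets -6.
Maximizing over 4, 5, -6, Player I chooses M. Subgame-perfect outcome: (M, W) with payoffs (5, 9).
Now find the simultaneous Nash equilibrium.
Player I's best replies: W→T; X→T; Y→T; Z→T.
Player II's best replies: T→Z; M→W; B→X.
Only (T, Z) has each player best-responding; Nash payoffs (4, 9).
Sequential outcome (M, W) differs from the Nash profile (T, Z).

no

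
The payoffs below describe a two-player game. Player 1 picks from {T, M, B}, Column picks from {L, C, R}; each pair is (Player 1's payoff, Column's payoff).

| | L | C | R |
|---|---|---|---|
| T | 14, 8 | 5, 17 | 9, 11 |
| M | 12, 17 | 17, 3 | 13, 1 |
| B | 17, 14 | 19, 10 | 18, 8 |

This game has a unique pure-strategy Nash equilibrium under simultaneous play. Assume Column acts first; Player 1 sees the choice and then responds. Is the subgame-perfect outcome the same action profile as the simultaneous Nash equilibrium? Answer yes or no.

Solve by backward induction (Column leads).
- L: BR = B, leader payoff 14.
- C: BR = B, leader payoff 10.
- R: BR = B, leader payoff 8.
Maximizing over 14, 10, 8, Column chooses L. Subgame-perfect outcome: (B, L) with payoffs (17, 14).
Now find the simultaneous Nash equilibrium.
Player 1's best replies: L→B; C→B; R→B.
Column's best replies: T→C; M→L; B→L.
The unique mutual best reply is (B, L), giving (17, 14).
Sequential outcome (B, L) coincides with the Nash profile (B, L).

yes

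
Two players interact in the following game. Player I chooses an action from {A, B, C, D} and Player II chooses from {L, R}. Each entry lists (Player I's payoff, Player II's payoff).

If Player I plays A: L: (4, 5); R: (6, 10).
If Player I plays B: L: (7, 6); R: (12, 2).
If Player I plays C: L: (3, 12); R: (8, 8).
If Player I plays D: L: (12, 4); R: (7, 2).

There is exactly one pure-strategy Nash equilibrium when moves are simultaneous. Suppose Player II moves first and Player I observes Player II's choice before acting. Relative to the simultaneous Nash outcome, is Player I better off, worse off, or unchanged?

Solve by backward induction (Player II leads).
- L → Player I plays D (best of 4, 7, 3, 12); Player II gets 4.
- R → Player I plays B (best of 6, 12, 8, 7); Player II gets 2.
Player II's induced payoffs are 4, 2, so Player II commits to L. Subgame-perfect outcome: (D, L) with payoffs (12, 4).
Under simultaneous play:
Player I's best replies: L→D; R→B.
Player II's best replies: A→R; B→L; C→L; D→L.
The unique mutual best reply is (D, L), giving (12, 4).
Player I earns 12 sequentially versus 12 at the Nash outcome: unchanged.

unchanged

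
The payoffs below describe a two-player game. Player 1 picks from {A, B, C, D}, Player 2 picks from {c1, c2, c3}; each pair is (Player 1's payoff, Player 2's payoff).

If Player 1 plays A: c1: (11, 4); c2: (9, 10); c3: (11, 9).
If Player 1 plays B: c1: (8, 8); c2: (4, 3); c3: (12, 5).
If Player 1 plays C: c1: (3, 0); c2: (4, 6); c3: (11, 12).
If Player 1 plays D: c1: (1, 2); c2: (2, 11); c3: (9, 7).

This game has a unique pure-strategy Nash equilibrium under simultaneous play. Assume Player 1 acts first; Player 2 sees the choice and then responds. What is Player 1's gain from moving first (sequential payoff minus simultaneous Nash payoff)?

2

Player 2 best-responds to each possible Player 1 move:
- A: BR = c2, leader payoff 9.
- B: BR = c1, leader payoff 8.
- C: BR = c3, leader payoff 11.
- D: BR = c2, leader payoff 2.
Player 1's induced payoffs are 9, 8, 11, 2, so Player 1 commits to C. Subgame-perfect outcome: (C, c3) with payoffs (11, 12).
Under simultaneous play:
Player 1's best replies: c1→A; c2→A; c3→B.
Player 2's best replies: A→c2; B→c1; C→c3; D→c2.
The unique mutual best reply is (A, c2), giving (9, 10).
Player 1's commitment gain: 11 − 9 = 2.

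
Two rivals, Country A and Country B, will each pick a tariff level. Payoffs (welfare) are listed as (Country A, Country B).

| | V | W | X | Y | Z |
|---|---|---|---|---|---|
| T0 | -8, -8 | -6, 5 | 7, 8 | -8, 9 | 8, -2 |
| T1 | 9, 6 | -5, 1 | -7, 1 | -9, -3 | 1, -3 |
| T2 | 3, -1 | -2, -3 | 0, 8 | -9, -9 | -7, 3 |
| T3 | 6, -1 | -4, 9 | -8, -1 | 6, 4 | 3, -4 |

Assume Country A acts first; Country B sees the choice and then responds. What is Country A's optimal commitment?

Country B best-responds to each possible Country A move:
- T0: BR = Y, leader payoff -8.
- T1: BR = V, leader payoff 9.
- T2: BR = X, leader payoff 0.
- T3: BR = W, leader payoff -4.
Country A's induced payoffs are -8, 9, 0, -4, so Country A commits to T1. Subgame-perfect outcome: (T1, V) with payoffs (9, 6).

T1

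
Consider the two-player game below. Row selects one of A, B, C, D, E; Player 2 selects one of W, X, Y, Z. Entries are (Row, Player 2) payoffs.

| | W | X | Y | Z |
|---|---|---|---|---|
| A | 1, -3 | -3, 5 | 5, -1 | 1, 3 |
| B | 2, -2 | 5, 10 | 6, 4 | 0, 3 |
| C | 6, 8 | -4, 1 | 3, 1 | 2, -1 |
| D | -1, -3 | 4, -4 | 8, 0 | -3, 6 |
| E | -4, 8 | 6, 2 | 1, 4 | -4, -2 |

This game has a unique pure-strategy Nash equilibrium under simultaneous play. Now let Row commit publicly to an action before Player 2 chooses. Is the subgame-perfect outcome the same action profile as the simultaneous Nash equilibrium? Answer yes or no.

yes

Player 2 best-responds to each possible Row move:
- A → Player 2 plays X (best of -3, 5, -1, 3); Row gets -3.
- B → Player 2 plays X (best of -2, 10, 4, 3); Row gets 5.
- C → Player 2 plays W (best of 8, 1, 1, -1); Row gets 6.
- D → Player 2 plays Z (best of -3, -4, 0, 6); Row gets -3.
- E → Player 2 plays W (best of 8, 2, 4, -2); Row gets -4.
Row's induced payoffs are -3, 5, 6, -3, -4, so Row commits to C. Subgame-perfect outcome: (C, W) with payoffs (6, 8).
Now find the simultaneous Nash equilibrium.
Row's best replies: W→C; X→E; Y→D; Z→C.
Player 2's best replies: A→X; B→X; C→W; D→Z; E→W.
Only (C, W) has each player best-responding; Nash payoffs (6, 8).
Sequential outcome (C, W) coincides with the Nash profile (C, W).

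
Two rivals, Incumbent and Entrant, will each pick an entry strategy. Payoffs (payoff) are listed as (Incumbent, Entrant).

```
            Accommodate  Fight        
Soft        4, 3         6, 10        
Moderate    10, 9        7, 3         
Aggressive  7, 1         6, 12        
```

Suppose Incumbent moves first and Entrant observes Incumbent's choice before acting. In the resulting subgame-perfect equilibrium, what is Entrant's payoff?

Solve by backward induction (Incumbent leads).
- Soft: Entrant compares 3, 10 and picks Fight; Incumbent would get 6.
- Moderate: Entrant compares 9, 3 and picks Accommodate; Incumbent would get 10.
- Aggressive: Entrant compares 1, 12 and picks Fight; Incumbent would get 6.
Among 6, 10, 6, the best is 10 at Moderate. Subgame-perfect outcome: (Moderate, Accommodate) with payoffs (10, 9).

9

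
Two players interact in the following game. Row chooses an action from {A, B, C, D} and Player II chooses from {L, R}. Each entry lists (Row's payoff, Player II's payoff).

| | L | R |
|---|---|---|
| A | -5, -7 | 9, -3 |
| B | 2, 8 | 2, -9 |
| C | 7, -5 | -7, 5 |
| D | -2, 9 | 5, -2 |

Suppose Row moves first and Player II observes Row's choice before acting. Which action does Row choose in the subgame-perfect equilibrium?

Solve by backward induction (Row leads).
- A: BR = R, leader payoff 9.
- B: BR = L, leader payoff 2.
- C: BR = R, leader payoff -7.
- D: BR = L, leader payoff -2.
Maximizing over 9, 2, -7, -2, Row chooses A. Subgame-perfect outcome: (A, R) with payoffs (9, -3).

A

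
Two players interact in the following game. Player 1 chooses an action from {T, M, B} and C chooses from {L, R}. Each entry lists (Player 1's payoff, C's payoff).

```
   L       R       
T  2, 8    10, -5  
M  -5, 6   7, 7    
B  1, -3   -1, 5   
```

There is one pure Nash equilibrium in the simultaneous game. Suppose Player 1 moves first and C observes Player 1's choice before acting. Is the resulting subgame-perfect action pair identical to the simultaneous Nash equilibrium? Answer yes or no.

no

Work backward from C's decision.
- T: C compares 8, -5 and picks L; Player 1 would get 2.
- M: C compares 6, 7 and picks R; Player 1 would get 7.
- B: C compares -3, 5 and picks R; Player 1 would get -1.
Maximizing over 2, 7, -1, Player 1 chooses M. Subgame-perfect outcome: (M, R) with payoffs (7, 7).
Now find the simultaneous Nash equilibrium.
Player 1's best replies: L→T; R→T.
C's best replies: T→L; M→R; B→R.
Only (T, L) has each player best-responding; Nash payoffs (2, 8).
Sequential outcome (M, R) differs from the Nash profile (T, L).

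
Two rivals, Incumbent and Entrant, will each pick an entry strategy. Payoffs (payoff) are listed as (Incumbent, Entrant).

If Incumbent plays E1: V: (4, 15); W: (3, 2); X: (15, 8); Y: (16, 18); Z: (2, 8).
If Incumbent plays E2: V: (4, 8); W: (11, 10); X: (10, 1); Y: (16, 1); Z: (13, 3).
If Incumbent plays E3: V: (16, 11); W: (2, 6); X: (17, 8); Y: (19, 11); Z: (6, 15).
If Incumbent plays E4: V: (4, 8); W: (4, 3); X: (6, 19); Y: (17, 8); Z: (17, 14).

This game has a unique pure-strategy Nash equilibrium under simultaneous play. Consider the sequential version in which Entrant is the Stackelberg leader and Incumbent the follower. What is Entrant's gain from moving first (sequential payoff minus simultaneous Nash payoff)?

Solve by backward induction (Entrant leads).
- V: Incumbent compares 4, 4, 16, 4 and picks E3; Entrant would get 11.
- W: Incumbent compares 3, 11, 2, 4 and picks E2; Entrant would get 10.
- X: Incumbent compares 15, 10, 17, 6 and picks E3; Entrant would get 8.
- Y: Incumbent compares 16, 16, 19, 17 and picks E3; Entrant would get 11.
- Z: Incumbent compares 2, 13, 6, 17 and picks E4; Entrant would get 14.
Among 11, 10, 8, 11, 14, the best is 14 at Z. Subgame-perfect outcome: (E4, Z) with payoffs (17, 14).
Now find the simultaneous Nash equilibrium.
Incumbent's best replies: V→E3; W→E2; X→E3; Y→E3; Z→E4.
Entrant's best replies: E1→Y; E2→W; E3→Z; E4→X.
The unique mutual best reply is (E2, W), giving (11, 10).
Entrant's commitment gain: 14 − 10 = 4.

4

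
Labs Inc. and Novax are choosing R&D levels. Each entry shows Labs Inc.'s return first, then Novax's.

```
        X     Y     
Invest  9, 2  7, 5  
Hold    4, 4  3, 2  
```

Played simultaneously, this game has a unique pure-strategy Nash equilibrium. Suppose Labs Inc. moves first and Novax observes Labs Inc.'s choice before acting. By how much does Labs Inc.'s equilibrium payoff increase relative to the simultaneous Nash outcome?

Backward induction with Labs Inc. moving first.
- Invest → Novax plays Y (best of 2, 5); Labs Inc. gets 7.
- Hold → Novax plays X (best of 4, 2); Labs Inc. gets 4.
Maximizing over 7, 4, Labs Inc. chooses Invest. Subgame-perfect outcome: (Invest, Y) with payoffs (7, 5).
Under simultaneous play:
Labs Inc.'s best replies: X→Invest; Y→Invest.
Novax's best replies: Invest→Y; Hold→X.
Only (Invest, Y) has each player best-responding; Nash payoffs (7, 5).
Labs Inc.'s commitment gain: 7 − 7 = 0.

0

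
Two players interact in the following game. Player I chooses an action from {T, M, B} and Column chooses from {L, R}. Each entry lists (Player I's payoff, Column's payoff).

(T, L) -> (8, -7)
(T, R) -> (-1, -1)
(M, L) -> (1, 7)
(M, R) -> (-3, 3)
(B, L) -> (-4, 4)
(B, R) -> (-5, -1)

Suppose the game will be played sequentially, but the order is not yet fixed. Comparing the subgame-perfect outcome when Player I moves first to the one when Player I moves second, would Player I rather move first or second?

first

If Player I leads: Column's best replies are T→R, M→L, B→L; Player I's induced payoffs -1, 1, -4; outcome (M, L), payoffs (1, 7).
If Column leads: Player I's best replies are L→T, R→T; Column's induced payoffs -7, -1; outcome (T, R), payoffs (-1, -1).
Player I gets 1 moving first and -1 moving second, so Player I prefers to move first.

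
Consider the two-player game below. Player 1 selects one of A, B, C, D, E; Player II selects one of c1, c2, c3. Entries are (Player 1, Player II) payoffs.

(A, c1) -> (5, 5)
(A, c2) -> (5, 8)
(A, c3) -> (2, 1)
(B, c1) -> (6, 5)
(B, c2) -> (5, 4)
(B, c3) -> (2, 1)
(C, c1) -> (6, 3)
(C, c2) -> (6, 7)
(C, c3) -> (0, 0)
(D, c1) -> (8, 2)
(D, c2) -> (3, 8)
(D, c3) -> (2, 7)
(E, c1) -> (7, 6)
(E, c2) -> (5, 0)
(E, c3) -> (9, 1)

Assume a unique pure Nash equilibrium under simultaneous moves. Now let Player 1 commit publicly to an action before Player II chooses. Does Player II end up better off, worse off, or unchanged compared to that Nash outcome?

worse off

Player II best-responds to each possible Player 1 move:
- A: Player II compares 5, 8, 1 and picks c2; Player 1 would get 5.
- B: Player II compares 5, 4, 1 and picks c1; Player 1 would get 6.
- C: Player II compares 3, 7, 0 and picks c2; Player 1 would get 6.
- D: Player II compares 2, 8, 7 and picks c2; Player 1 would get 3.
- E: Player II compares 6, 0, 1 and picks c1; Player 1 would get 7.
Maximizing over 5, 6, 6, 3, 7, Player 1 chooses E. Subgame-perfect outcome: (E, c1) with payoffs (7, 6).
For the simultaneous game, intersect best replies.
Player 1's best replies: c1→D; c2→C; c3→E.
Player II's best replies: A→c2; B→c1; C→c2; D→c2; E→c1.
The unique mutual best reply is (C, c2), giving (6, 7).
Player II earns 6 sequentially versus 7 at the Nash outcome: worse off.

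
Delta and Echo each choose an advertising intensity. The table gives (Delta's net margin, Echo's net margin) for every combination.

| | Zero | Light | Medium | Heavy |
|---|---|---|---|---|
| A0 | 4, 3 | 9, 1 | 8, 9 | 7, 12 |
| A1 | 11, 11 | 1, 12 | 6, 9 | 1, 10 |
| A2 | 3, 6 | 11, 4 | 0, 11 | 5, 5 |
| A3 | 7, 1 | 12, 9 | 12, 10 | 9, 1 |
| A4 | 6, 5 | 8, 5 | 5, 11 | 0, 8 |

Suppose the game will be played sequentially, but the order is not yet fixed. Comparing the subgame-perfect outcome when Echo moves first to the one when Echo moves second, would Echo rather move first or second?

If Delta leads: Echo's best replies are A0→Heavy, A1→Light, A2→Medium, A3→Medium, A4→Medium; Delta's induced payoffs 7, 1, 0, 12, 5; outcome (A3, Medium), payoffs (12, 10).
If Echo leads: Delta's best replies are Zero→A1, Light→A3, Medium→A3, Heavy→A3; Echo's induced payoffs 11, 9, 10, 1; outcome (A1, Zero), payoffs (11, 11).
Echo gets 11 moving first and 10 moving second, so Echo prefers to move first.

first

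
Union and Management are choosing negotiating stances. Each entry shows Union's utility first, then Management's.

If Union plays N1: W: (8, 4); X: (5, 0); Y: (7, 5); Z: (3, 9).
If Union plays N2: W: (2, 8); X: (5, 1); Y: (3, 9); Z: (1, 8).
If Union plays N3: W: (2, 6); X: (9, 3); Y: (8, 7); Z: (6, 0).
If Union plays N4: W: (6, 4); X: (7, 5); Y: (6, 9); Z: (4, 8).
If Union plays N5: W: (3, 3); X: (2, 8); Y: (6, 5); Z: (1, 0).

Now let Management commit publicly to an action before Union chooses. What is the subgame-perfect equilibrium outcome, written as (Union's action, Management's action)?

Backward induction with Management moving first.
- W: BR = N1, leader payoff 4.
- X: BR = N3, leader payoff 3.
- Y: BR = N3, leader payoff 7.
- Z: BR = N3, leader payoff 0.
Maximizing over 4, 3, 7, 0, Management chooses Y. Subgame-perfect outcome: (N3, Y) with payoffs (8, 7).

(N3, Y)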